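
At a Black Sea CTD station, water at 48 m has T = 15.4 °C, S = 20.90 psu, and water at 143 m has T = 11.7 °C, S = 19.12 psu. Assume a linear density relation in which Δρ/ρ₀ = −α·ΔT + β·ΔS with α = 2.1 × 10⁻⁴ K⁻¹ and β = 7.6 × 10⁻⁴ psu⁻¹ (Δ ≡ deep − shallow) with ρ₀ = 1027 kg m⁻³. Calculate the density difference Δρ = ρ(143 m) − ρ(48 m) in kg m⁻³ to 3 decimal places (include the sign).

-0.591 kg m⁻³

ΔT = -3.7 K, ΔS = -1.78 psu (deep − shallow).
Δρ/ρ₀ = −(2.1 × 10⁻⁴)(-3.7) + (7.6 × 10⁻⁴)(-1.78) = -5.758 × 10⁻⁴.
Δρ = 1027 × (-5.758 × 10⁻⁴) = -0.591 kg m⁻³.
Negative Δρ: lighter below, statically unstable.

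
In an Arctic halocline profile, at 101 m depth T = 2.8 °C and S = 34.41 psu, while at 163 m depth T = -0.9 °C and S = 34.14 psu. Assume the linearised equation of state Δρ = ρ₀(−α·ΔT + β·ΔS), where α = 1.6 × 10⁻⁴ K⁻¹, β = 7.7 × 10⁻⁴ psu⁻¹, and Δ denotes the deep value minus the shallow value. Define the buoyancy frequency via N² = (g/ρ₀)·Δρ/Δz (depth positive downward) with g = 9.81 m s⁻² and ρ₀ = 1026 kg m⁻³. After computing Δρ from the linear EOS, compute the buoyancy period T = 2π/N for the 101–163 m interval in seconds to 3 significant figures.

806 s

ΔT = -3.7 K, ΔS = -0.27 psu (deep − shallow).
Δρ/ρ₀ = −αΔT + βΔS = 5.92 × 10⁻⁴ − 2.079 × 10⁻⁴ = 3.841 × 10⁻⁴, so Δρ ≈ 0.3941 kg m⁻³.
N² = (g/ρ₀)·Δρ/Δz = g·(Δρ/ρ₀)/Δz = 9.81 × 3.841 × 10⁻⁴ / 62 = 6.0775 × 10⁻⁵ s⁻².
N = √(6.0775 × 10⁻⁵) = 7.7958 × 10⁻³ rad s⁻¹ → T = 2π/N = 805.97 s ≈ 806 s.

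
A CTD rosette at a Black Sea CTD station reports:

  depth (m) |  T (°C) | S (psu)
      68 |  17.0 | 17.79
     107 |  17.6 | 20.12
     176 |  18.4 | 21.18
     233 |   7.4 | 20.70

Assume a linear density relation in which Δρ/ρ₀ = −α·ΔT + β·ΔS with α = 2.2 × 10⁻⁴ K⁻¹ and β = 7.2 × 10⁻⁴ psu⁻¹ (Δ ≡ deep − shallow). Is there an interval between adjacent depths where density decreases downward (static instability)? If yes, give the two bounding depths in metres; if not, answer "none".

Evaluate Δρ/ρ₀ = −αΔT + βΔS across each adjacent pair:
  68–107 m: −αΔT+βΔS = −(2.2 × 10⁻⁴)(+0.6)+(7.2 × 10⁻⁴)(+2.33) = 1.5 × 10⁻³ → stable
  107–176 m: −αΔT+βΔS = −(2.2 × 10⁻⁴)(+0.8)+(7.2 × 10⁻⁴)(+1.06) = 5.9 × 10⁻⁴ → stable
  176–233 m: −αΔT+βΔS = −(2.2 × 10⁻⁴)(-11.0)+(7.2 × 10⁻⁴)(-0.48) = 2.1 × 10⁻³ → stable
Every interval has Δρ > 0: the column is stably stratified throughout.

none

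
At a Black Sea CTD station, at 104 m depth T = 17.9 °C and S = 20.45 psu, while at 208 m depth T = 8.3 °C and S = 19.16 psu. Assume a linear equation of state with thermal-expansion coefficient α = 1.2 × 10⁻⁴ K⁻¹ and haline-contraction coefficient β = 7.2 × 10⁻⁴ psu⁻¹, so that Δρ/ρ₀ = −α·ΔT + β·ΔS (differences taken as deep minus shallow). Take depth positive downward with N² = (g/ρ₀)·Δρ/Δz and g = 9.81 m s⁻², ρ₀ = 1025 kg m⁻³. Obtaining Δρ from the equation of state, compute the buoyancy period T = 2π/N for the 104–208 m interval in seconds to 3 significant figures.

ΔT = -9.6 K, ΔS = -1.29 psu (deep − shallow).
Δρ/ρ₀ = −αΔT + βΔS = 1.152 × 10⁻³ − 9.288 × 10⁻⁴ = 2.232 × 10⁻⁴, so Δρ ≈ 0.2288 kg m⁻³.
N² = (g/ρ₀)·Δρ/Δz = g·(Δρ/ρ₀)/Δz = 9.81 × 2.232 × 10⁻⁴ / 104 = 2.1054 × 10⁻⁵ s⁻².
N = √(2.1054 × 10⁻⁵) = 4.5885 × 10⁻³ rad s⁻¹ → T = 2π/N = 1.3693 × 10³ s ≈ 1.37 × 10³ s.

1.37 × 10³ s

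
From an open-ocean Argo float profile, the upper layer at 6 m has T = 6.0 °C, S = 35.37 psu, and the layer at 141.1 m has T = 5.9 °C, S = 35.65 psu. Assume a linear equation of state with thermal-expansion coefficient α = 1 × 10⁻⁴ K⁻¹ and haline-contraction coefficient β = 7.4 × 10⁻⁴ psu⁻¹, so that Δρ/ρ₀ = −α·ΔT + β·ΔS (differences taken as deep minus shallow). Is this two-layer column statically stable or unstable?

stable

ΔT = 5.9 − 6.0 = -0.1 K and ΔS = 35.65 − 35.37 = +0.28 psu (deep − shallow).
−αΔT = 1.00 × 10⁻⁵; βΔS = 2.072 × 10⁻⁴; sum Δρ/ρ₀ = 2.172 × 10⁻⁴.
Δρ/ρ₀ > 0, so Δρ > 0: deeper water is denser → statically stable.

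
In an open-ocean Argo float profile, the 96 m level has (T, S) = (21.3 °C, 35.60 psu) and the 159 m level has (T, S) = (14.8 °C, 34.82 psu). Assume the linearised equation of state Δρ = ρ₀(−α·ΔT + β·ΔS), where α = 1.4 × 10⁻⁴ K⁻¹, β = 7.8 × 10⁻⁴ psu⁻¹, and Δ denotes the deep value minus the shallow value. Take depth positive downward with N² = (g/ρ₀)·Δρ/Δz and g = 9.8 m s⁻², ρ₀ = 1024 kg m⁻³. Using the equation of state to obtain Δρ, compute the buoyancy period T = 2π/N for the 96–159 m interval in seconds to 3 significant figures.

ΔT = -6.5 K, ΔS = -0.78 psu (deep − shallow).
Δρ/ρ₀ = −αΔT + βΔS = 9.10 × 10⁻⁴ − 6.084 × 10⁻⁴ = 3.016 × 10⁻⁴, so Δρ ≈ 0.3088 kg m⁻³.
N² = (g/ρ₀)·Δρ/Δz = g·(Δρ/ρ₀)/Δz = 9.8 × 3.016 × 10⁻⁴ / 63 = 4.6916 × 10⁻⁵ s⁻².
N = √(4.6916 × 10⁻⁵) = 6.8495 × 10⁻³ rad s⁻¹ → T = 2π/N = 917.32 s ≈ 917 s.

917 s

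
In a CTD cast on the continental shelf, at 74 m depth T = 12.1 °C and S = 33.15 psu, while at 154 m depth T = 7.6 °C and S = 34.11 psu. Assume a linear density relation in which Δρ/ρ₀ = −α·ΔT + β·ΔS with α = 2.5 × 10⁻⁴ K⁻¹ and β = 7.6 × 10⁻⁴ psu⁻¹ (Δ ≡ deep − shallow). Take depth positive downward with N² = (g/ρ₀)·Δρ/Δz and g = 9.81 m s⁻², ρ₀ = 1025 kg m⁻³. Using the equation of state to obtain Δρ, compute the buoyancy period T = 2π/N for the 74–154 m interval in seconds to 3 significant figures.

417 s

ΔT = -4.5 K, ΔS = +0.96 psu (deep − shallow).
Δρ/ρ₀ = −αΔT + βΔS = 1.125 × 10⁻³ + 7.296 × 10⁻⁴ = 1.8546 × 10⁻³, so Δρ ≈ 1.901 kg m⁻³.
N² = (g/ρ₀)·Δρ/Δz = g·(Δρ/ρ₀)/Δz = 9.81 × 1.8546 × 10⁻³ / 80 = 2.2742 × 10⁻⁴ s⁻².
N = √(2.2742 × 10⁻⁴) = 0.015080 rad s⁻¹ → T = 2π/N = 416.66 s ≈ 417 s.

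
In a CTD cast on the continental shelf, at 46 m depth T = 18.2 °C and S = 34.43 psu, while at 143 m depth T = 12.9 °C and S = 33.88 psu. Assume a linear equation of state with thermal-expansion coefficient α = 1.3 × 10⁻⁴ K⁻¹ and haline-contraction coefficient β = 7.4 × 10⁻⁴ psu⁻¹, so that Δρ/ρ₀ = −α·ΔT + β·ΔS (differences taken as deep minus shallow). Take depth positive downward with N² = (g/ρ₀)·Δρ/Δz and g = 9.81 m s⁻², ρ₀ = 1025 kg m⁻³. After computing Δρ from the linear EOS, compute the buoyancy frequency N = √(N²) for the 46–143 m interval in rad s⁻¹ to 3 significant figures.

ΔT = -5.3 K, ΔS = -0.55 psu (deep − shallow).
Δρ/ρ₀ = −αΔT + βΔS = 6.89 × 10⁻⁴ − 4.07 × 10⁻⁴ = 2.82 × 10⁻⁴, so Δρ ≈ 0.2890 kg m⁻³.
N² = (g/ρ₀)·Δρ/Δz = g·(Δρ/ρ₀)/Δz = 9.81 × 2.82 × 10⁻⁴ / 97 = 2.8520 × 10⁻⁵ s⁻².
N = √(2.8520 × 10⁻⁵) = 5.3404 × 10⁻³ rad s⁻¹ ≈ 5.34 × 10⁻³ rad s⁻¹.

5.34 × 10⁻³ rad s⁻¹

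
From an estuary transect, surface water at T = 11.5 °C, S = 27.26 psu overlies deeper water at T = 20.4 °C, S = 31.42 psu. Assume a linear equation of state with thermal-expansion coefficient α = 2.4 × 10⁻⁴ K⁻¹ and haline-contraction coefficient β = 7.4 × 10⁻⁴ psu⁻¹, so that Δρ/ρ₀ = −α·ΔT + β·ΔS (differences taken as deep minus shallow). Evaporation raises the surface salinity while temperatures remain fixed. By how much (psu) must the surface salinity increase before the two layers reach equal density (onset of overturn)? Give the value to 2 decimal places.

1.27 psu

Neutral buoyancy requires −α(T_deep − T_surf) + β(S_deep − S_surf′) = 0.
S_surf′ = S_deep − (α/β)·ΔT = 31.42 − (2.4 × 10⁻⁴/7.4 × 10⁻⁴)·(+8.9) = 28.5335 psu.
Increase required: 28.5335 − 27.26 = 1.2735 psu.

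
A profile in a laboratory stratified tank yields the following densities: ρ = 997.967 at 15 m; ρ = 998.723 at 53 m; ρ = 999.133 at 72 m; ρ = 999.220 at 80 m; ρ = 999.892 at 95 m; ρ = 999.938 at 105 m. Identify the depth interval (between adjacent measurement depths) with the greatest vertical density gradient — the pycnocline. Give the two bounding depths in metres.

80–95 m

Compute the density gradient over each adjacent pair:
  15–53 m: Δρ/Δz = 0.756/38 = 0.020 kg m⁻⁴
  53–72 m: Δρ/Δz = 0.410/19 = 0.022 kg m⁻⁴
  72–80 m: Δρ/Δz = 0.087/8 = 0.011 kg m⁻⁴
  80–95 m: Δρ/Δz = 0.672/15 = 0.045 kg m⁻⁴
  95–105 m: Δρ/Δz = 0.046/10 = 4.6 × 10⁻³ kg m⁻⁴
The largest gradient is in the 80–95 m interval — the pycnocline.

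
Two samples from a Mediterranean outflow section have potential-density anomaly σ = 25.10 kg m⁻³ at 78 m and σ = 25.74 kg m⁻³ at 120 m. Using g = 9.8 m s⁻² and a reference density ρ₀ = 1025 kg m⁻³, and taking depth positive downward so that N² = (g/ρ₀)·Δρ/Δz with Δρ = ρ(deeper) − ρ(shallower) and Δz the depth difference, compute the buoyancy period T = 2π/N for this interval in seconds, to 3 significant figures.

Δρ = 1025.74 − 1025.10 = 0.64 kg m⁻³ over Δz = 120 − 78 = 42 m.
N² = (9.8/1025) × (0.64/42) = 1.4569 × 10⁻⁴ s⁻².
N = √(1.4569 × 10⁻⁴) = 0.012070 rad s⁻¹, so T = 2π/N = 520.56 s ≈ 521 s.
N² > 0, so the interval is statically stable.

521 s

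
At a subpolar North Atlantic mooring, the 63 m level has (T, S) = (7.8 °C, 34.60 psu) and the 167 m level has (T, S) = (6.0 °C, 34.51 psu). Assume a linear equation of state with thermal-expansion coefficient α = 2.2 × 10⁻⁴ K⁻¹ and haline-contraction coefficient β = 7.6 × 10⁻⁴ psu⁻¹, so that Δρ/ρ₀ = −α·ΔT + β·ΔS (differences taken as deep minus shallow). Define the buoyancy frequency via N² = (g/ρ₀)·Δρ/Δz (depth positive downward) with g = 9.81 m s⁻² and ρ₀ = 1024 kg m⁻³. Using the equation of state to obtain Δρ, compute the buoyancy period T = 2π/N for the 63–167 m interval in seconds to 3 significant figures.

1.13 × 10³ s

ΔT = -1.8 K, ΔS = -0.09 psu (deep − shallow).
Δρ/ρ₀ = −αΔT + βΔS = 3.96 × 10⁻⁴ − 6.84 × 10⁻⁵ = 3.276 × 10⁻⁴, so Δρ ≈ 0.3355 kg m⁻³.
N² = (g/ρ₀)·Δρ/Δz = g·(Δρ/ρ₀)/Δz = 9.81 × 3.276 × 10⁻⁴ / 104 = 3.0902 × 10⁻⁵ s⁻².
N = √(3.0902 × 10⁻⁵) = 5.5590 × 10⁻³ rad s⁻¹ → T = 2π/N = 1.1303 × 10³ s ≈ 1.13 × 10³ s.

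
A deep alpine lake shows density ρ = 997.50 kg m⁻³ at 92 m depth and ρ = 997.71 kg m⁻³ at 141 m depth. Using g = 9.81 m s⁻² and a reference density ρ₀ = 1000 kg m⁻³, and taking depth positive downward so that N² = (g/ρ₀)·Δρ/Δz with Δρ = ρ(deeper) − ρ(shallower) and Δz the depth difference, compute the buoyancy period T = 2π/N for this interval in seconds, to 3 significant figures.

Δρ = 997.71 − 997.50 = 0.21 kg m⁻³ over Δz = 141 − 92 = 49 m.
N² = (9.81/1000) × (0.21/49) = 4.2043 × 10⁻⁵ s⁻².
N = √(4.2043 × 10⁻⁵) = 6.4841 × 10⁻³ rad s⁻¹, so T = 2π/N = 969.01 s ≈ 969 s.
Since Δρ > 0 the layer is stably stratified.

969 s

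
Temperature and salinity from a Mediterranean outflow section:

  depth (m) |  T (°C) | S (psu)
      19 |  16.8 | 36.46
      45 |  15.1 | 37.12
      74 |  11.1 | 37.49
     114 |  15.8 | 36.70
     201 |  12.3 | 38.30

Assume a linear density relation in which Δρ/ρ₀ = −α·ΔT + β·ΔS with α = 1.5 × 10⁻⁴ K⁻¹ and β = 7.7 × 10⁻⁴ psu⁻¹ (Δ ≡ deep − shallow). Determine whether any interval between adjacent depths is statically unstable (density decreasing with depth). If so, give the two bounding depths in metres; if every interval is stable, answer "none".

Evaluate Δρ/ρ₀ = −αΔT + βΔS across each adjacent pair:
  19–45 m: −αΔT+βΔS = −(1.5 × 10⁻⁴)(-1.7)+(7.7 × 10⁻⁴)(+0.66) = 7.6 × 10⁻⁴ → stable
  45–74 m: −αΔT+βΔS = −(1.5 × 10⁻⁴)(-4.0)+(7.7 × 10⁻⁴)(+0.37) = 8.8 × 10⁻⁴ → stable
  74–114 m: −αΔT+βΔS = −(1.5 × 10⁻⁴)(+4.7)+(7.7 × 10⁻⁴)(-0.79) = -1.3 × 10⁻³ → UNSTABLE
  114–201 m: −αΔT+βΔS = −(1.5 × 10⁻⁴)(-3.5)+(7.7 × 10⁻⁴)(+1.60) = 1.8 × 10⁻³ → stable
The 74–114 m interval has Δρ < 0: lighter water underlies denser water.

74–114 m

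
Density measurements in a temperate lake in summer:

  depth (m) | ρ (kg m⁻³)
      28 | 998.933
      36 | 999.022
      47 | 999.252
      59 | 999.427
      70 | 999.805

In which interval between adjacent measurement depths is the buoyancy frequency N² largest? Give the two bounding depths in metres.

Compute the density gradient over each adjacent pair:
  28–36 m: Δρ/Δz = 0.089/8 = 0.011 kg m⁻⁴
  36–47 m: Δρ/Δz = 0.230/11 = 0.021 kg m⁻⁴
  47–59 m: Δρ/Δz = 0.175/12 = 0.015 kg m⁻⁴
  59–70 m: Δρ/Δz = 0.378/11 = 0.034 kg m⁻⁴
The largest gradient is in the 59–70 m interval — the pycnocline.

59–70 m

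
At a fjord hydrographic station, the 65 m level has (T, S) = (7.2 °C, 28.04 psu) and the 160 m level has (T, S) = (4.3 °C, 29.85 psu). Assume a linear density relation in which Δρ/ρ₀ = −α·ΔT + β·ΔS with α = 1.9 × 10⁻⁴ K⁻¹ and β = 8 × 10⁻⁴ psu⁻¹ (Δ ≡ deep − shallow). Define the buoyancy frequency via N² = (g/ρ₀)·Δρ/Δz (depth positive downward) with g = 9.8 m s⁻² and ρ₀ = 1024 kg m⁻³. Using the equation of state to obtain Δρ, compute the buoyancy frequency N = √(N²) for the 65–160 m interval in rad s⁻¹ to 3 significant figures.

0.0144 rad s⁻¹

ΔT = -2.9 K, ΔS = +1.81 psu (deep − shallow).
Δρ/ρ₀ = −αΔT + βΔS = 5.51 × 10⁻⁴ + 1.448 × 10⁻³ = 1.999 × 10⁻³, so Δρ ≈ 2.047 kg m⁻³.
N² = (g/ρ₀)·Δρ/Δz = g·(Δρ/ρ₀)/Δz = 9.8 × 1.999 × 10⁻³ / 95 = 2.0621 × 10⁻⁴ s⁻².
N = √(2.0621 × 10⁻⁴) = 0.014360 rad s⁻¹ ≈ 0.0144 rad s⁻¹.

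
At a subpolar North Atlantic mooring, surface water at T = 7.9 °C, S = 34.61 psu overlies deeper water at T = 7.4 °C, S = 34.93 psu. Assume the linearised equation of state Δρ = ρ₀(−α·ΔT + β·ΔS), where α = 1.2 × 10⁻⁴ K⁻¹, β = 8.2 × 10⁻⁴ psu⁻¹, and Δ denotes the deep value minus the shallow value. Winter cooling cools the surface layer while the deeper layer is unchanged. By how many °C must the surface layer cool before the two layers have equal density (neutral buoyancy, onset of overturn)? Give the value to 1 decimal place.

Neutral buoyancy requires Δρ = 0, i.e. −α(T_deep − T_surf′) + β(S_deep − S_surf) = 0.
T_surf′ = T_deep − (β/α)·ΔS = 7.4 − (8.2 × 10⁻⁴/1.2 × 10⁻⁴)·(+0.32) = 5.213 °C.
Cooling required: 7.9 − (5.213) = 2.687 °C.

2.7 °C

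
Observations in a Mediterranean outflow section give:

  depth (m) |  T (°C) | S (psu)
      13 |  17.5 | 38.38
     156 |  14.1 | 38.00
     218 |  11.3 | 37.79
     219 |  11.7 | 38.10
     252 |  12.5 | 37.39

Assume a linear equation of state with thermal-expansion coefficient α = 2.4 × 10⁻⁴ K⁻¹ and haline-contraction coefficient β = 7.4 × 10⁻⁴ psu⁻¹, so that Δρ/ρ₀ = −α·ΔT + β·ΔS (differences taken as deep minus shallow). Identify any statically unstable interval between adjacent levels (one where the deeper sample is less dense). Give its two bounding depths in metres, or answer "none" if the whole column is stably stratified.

Evaluate Δρ/ρ₀ = −αΔT + βΔS across each adjacent pair:
  13–156 m: −αΔT+βΔS = −(2.4 × 10⁻⁴)(-3.4)+(7.4 × 10⁻⁴)(-0.38) = 5.3 × 10⁻⁴ → stable
  156–218 m: −αΔT+βΔS = −(2.4 × 10⁻⁴)(-2.8)+(7.4 × 10⁻⁴)(-0.21) = 5.2 × 10⁻⁴ → stable
  218–219 m: −αΔT+βΔS = −(2.4 × 10⁻⁴)(+0.4)+(7.4 × 10⁻⁴)(+0.31) = 1.3 × 10⁻⁴ → stable
  219–252 m: −αΔT+βΔS = −(2.4 × 10⁻⁴)(+0.8)+(7.4 × 10⁻⁴)(-0.71) = -7.2 × 10⁻⁴ → UNSTABLE
The 219–252 m interval has Δρ < 0: lighter water underlies denser water.

219–252 m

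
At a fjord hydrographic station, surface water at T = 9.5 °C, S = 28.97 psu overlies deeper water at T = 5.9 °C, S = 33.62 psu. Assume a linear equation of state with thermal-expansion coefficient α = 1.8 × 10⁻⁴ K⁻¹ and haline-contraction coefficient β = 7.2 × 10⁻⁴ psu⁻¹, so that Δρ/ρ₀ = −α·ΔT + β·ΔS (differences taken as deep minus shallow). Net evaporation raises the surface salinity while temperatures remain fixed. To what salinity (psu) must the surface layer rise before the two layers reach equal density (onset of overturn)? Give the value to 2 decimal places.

Neutral buoyancy requires −α(T_deep − T_surf) + β(S_deep − S_surf′) = 0.
S_surf′ = S_deep − (α/β)·ΔT = 33.62 − (1.8 × 10⁻⁴/7.2 × 10⁻⁴)·(-3.6) = 34.5200 psu.
Increase required: 34.5200 − 28.97 = 5.5500 psu.

34.52 psu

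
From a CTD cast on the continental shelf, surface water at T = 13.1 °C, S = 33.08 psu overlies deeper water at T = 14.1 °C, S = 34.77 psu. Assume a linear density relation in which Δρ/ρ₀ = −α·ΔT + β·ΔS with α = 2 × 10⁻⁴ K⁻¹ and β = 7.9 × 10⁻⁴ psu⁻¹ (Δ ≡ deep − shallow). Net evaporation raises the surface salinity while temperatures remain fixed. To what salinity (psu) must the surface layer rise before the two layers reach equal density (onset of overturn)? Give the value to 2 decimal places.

34.52 psu

Neutral buoyancy requires −α(T_deep − T_surf) + β(S_deep − S_surf′) = 0.
S_surf′ = S_deep − (α/β)·ΔT = 34.77 − (2 × 10⁻⁴/7.9 × 10⁻⁴)·(+1.0) = 34.5168 psu.
Increase required: 34.5168 − 33.08 = 1.4368 psu.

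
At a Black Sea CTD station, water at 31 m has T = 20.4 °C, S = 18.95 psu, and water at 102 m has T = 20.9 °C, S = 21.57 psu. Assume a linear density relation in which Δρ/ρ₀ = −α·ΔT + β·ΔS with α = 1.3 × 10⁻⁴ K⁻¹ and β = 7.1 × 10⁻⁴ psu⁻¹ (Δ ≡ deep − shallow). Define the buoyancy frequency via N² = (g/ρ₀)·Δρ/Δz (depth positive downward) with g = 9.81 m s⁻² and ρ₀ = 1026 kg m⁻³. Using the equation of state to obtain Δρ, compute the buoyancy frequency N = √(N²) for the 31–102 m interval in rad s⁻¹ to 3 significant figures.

ΔT = +0.5 K, ΔS = +2.62 psu (deep − shallow).
Δρ/ρ₀ = −αΔT + βΔS = -6.50 × 10⁻⁵ + 1.8602 × 10⁻³ = 1.7952 × 10⁻³, so Δρ ≈ 1.842 kg m⁻³.
N² = (g/ρ₀)·Δρ/Δz = g·(Δρ/ρ₀)/Δz = 9.81 × 1.7952 × 10⁻³ / 71 = 2.4804 × 10⁻⁴ s⁻².
N = √(2.4804 × 10⁻⁴) = 0.015749 rad s⁻¹ ≈ 0.0157 rad s⁻¹.

0.0157 rad s⁻¹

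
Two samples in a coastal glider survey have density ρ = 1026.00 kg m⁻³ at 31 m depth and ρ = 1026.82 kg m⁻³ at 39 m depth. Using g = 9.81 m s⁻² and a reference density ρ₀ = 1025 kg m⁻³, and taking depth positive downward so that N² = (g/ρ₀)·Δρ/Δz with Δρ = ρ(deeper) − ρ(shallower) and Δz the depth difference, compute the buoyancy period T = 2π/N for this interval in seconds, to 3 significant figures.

Δρ = 1026.82 − 1026.00 = 0.82 kg m⁻³ over Δz = 39 − 31 = 8 m.
N² = (9.81/1025) × (0.82/8) = 9.8100 × 10⁻⁴ s⁻².
N = √(9.8100 × 10⁻⁴) = 0.031321 rad s⁻¹, so T = 2π/N = 200.61 s ≈ 201 s.
A positive N² confirms static stability across the interval.

201 s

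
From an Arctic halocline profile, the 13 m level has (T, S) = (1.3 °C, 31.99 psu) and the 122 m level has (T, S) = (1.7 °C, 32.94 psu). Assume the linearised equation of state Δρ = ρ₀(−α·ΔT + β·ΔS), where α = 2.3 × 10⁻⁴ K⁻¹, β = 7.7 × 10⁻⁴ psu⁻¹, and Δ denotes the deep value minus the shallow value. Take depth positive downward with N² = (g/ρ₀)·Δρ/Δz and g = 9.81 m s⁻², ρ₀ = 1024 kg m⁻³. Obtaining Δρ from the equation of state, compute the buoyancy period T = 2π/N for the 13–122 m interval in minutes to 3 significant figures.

ΔT = +0.4 K, ΔS = +0.95 psu (deep − shallow).
Δρ/ρ₀ = −αΔT + βΔS = -9.20 × 10⁻⁵ + 7.315 × 10⁻⁴ = 6.395 × 10⁻⁴, so Δρ ≈ 0.6548 kg m⁻³.
N² = (g/ρ₀)·Δρ/Δz = g·(Δρ/ρ₀)/Δz = 9.81 × 6.395 × 10⁻⁴ / 109 = 5.7555 × 10⁻⁵ s⁻².
N = √(5.7555 × 10⁻⁵) = 7.5865 × 10⁻³ rad s⁻¹ → T = 2π/N = 828.21 s = 13.804 min ≈ 13.8 min.

13.8 min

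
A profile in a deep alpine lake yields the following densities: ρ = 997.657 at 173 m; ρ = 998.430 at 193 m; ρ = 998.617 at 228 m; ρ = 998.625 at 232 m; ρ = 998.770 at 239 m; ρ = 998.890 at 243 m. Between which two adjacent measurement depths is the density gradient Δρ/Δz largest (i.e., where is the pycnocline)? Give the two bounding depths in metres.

173–193 m

Compute the density gradient over each adjacent pair:
  173–193 m: Δρ/Δz = 0.773/20 = 0.039 kg m⁻⁴
  193–228 m: Δρ/Δz = 0.187/35 = 5.3 × 10⁻³ kg m⁻⁴
  228–232 m: Δρ/Δz = 0.008/4 = 2.0 × 10⁻³ kg m⁻⁴
  232–239 m: Δρ/Δz = 0.145/7 = 0.021 kg m⁻⁴
  239–243 m: Δρ/Δz = 0.120/4 = 0.030 kg m⁻⁴
The largest gradient is in the 173–193 m interval — the pycnocline.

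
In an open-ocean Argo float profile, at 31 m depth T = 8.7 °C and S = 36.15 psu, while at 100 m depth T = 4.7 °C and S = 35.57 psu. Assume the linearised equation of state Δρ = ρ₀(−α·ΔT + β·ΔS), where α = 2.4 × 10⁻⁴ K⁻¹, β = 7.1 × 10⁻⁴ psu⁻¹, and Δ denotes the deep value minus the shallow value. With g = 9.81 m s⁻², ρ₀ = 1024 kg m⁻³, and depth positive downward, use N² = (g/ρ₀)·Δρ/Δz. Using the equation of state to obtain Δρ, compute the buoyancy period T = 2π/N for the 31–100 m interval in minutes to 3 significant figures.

ΔT = -4.0 K, ΔS = -0.58 psu (deep − shallow).
Δρ/ρ₀ = −αΔT + βΔS = 9.60 × 10⁻⁴ − 4.118 × 10⁻⁴ = 5.482 × 10⁻⁴, so Δρ ≈ 0.5614 kg m⁻³.
N² = (g/ρ₀)·Δρ/Δz = g·(Δρ/ρ₀)/Δz = 9.81 × 5.482 × 10⁻⁴ / 69 = 7.7940 × 10⁻⁵ s⁻².
N = √(7.7940 × 10⁻⁵) = 8.8284 × 10⁻³ rad s⁻¹ → T = 2π/N = 711.70 s = 11.862 min ≈ 11.9 min.

11.9 min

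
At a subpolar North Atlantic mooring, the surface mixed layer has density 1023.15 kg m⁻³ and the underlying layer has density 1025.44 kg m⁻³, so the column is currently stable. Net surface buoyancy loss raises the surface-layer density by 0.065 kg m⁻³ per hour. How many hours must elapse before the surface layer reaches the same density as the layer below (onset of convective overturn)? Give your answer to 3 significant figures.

Density deficit of the surface layer: 1025.44 − 1023.15 = 2.29 kg m⁻³.
Required change = 2.29 / 0.065 = 35.2 hours.

35.2 hours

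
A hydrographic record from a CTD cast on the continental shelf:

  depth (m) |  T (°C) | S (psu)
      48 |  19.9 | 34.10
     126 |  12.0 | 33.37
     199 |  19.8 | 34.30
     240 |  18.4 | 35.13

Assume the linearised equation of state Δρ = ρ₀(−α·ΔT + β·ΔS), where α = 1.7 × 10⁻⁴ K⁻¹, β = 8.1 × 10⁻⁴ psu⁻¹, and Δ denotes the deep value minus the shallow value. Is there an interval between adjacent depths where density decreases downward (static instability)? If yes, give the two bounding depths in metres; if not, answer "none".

Evaluate Δρ/ρ₀ = −αΔT + βΔS across each adjacent pair:
  48–126 m: −αΔT+βΔS = −(1.7 × 10⁻⁴)(-7.9)+(8.1 × 10⁻⁴)(-0.73) = 7.5 × 10⁻⁴ → stable
  126–199 m: −αΔT+βΔS = −(1.7 × 10⁻⁴)(+7.8)+(8.1 × 10⁻⁴)(+0.93) = -5.7 × 10⁻⁴ → UNSTABLE
  199–240 m: −αΔT+βΔS = −(1.7 × 10⁻⁴)(-1.4)+(8.1 × 10⁻⁴)(+0.83) = 9.1 × 10⁻⁴ → stable
The 126–199 m interval has Δρ < 0: lighter water underlies denser water.

126–199 m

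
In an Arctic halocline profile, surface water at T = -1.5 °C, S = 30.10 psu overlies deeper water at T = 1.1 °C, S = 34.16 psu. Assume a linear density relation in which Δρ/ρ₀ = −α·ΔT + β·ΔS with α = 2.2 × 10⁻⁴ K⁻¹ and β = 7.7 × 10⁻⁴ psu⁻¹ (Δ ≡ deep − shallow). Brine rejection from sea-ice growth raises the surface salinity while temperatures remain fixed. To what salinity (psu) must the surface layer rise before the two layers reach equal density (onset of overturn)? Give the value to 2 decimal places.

33.42 psu

Neutral buoyancy requires −α(T_deep − T_surf) + β(S_deep − S_surf′) = 0.
S_surf′ = S_deep − (α/β)·ΔT = 34.16 − (2.2 × 10⁻⁴/7.7 × 10⁻⁴)·(+2.6) = 33.4171 psu.
Increase required: 33.4171 − 30.10 = 3.3171 psu.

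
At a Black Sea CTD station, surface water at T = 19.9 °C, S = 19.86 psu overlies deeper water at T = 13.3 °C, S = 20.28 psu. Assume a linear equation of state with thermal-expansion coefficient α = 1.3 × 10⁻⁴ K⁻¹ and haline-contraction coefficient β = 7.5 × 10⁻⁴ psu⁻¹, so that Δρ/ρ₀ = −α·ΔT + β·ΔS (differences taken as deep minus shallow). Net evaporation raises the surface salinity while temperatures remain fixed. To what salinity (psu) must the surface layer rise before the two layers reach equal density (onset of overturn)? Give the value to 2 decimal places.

Neutral buoyancy requires −α(T_deep − T_surf) + β(S_deep − S_surf′) = 0.
S_surf′ = S_deep − (α/β)·ΔT = 20.28 − (1.3 × 10⁻⁴/7.5 × 10⁻⁴)·(-6.6) = 21.4240 psu.
Increase required: 21.4240 − 19.86 = 1.5640 psu.

21.42 psu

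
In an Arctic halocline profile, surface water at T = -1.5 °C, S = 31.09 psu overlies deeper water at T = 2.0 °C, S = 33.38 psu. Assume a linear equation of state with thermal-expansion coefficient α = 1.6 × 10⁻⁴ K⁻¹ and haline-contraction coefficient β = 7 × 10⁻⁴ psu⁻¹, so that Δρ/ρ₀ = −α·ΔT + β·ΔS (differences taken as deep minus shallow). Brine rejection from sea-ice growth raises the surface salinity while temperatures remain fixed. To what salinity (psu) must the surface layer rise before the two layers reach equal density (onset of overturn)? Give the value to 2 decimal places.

Neutral buoyancy requires −α(T_deep − T_surf) + β(S_deep − S_surf′) = 0.
S_surf′ = S_deep − (α/β)·ΔT = 33.38 − (1.6 × 10⁻⁴/7 × 10⁻⁴)·(+3.5) = 32.5800 psu.
Increase required: 32.5800 − 31.09 = 1.4900 psu.

32.58 psu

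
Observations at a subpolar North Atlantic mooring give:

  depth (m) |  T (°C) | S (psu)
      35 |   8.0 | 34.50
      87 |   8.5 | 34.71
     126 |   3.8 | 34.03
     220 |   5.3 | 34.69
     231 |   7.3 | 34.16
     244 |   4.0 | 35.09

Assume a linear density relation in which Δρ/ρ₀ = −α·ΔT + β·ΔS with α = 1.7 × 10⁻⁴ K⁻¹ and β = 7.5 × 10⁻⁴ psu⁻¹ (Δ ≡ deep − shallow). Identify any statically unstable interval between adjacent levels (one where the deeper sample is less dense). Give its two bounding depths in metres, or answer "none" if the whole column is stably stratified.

220–231 m

Evaluate Δρ/ρ₀ = −αΔT + βΔS across each adjacent pair:
  35–87 m: −αΔT+βΔS = −(1.7 × 10⁻⁴)(+0.5)+(7.5 × 10⁻⁴)(+0.21) = 7.3 × 10⁻⁵ → stable
  87–126 m: −αΔT+βΔS = −(1.7 × 10⁻⁴)(-4.7)+(7.5 × 10⁻⁴)(-0.68) = 2.9 × 10⁻⁴ → stable
  126–220 m: −αΔT+βΔS = −(1.7 × 10⁻⁴)(+1.5)+(7.5 × 10⁻⁴)(+0.66) = 2.4 × 10⁻⁴ → stable
  220–231 m: −αΔT+βΔS = −(1.7 × 10⁻⁴)(+2.0)+(7.5 × 10⁻⁴)(-0.53) = -7.4 × 10⁻⁴ → UNSTABLE
  231–244 m: −αΔT+βΔS = −(1.7 × 10⁻⁴)(-3.3)+(7.5 × 10⁻⁴)(+0.93) = 1.3 × 10⁻³ → stable
The 220–231 m interval has Δρ < 0: lighter water underlies denser water.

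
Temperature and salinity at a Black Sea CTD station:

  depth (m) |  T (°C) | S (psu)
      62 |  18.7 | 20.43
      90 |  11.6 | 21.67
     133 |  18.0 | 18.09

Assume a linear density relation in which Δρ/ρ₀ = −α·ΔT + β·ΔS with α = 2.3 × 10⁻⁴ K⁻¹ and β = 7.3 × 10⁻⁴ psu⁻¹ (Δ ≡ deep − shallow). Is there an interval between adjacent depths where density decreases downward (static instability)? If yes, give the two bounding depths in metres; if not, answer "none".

90–133 m

Evaluate Δρ/ρ₀ = −αΔT + βΔS across each adjacent pair:
  62–90 m: −αΔT+βΔS = −(2.3 × 10⁻⁴)(-7.1)+(7.3 × 10⁻⁴)(+1.24) = 2.5 × 10⁻³ → stable
  90–133 m: −αΔT+βΔS = −(2.3 × 10⁻⁴)(+6.4)+(7.3 × 10⁻⁴)(-3.58) = -4.1 × 10⁻³ → UNSTABLE
The 90–133 m interval has Δρ < 0: lighter water underlies denser water.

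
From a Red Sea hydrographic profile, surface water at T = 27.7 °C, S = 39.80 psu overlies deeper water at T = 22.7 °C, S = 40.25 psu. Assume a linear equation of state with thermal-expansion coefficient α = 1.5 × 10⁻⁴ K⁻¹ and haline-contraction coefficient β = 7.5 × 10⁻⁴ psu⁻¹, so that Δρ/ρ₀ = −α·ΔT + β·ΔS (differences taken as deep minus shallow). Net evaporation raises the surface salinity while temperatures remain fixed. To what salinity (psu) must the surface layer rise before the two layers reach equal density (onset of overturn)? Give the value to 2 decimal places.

Neutral buoyancy requires −α(T_deep − T_surf) + β(S_deep − S_surf′) = 0.
S_surf′ = S_deep − (α/β)·ΔT = 40.25 − (1.5 × 10⁻⁴/7.5 × 10⁻⁴)·(-5.0) = 41.2500 psu.
Increase required: 41.2500 − 39.80 = 1.4500 psu.

41.25 psu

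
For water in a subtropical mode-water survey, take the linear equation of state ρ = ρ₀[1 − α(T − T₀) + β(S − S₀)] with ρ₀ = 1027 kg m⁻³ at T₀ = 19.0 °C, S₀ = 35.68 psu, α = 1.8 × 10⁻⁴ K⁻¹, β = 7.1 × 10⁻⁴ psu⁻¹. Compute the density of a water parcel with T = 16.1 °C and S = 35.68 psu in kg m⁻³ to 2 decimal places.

1027.54 kg m⁻³

T − T₀ = -2.9 K, S − S₀ = +0.00 psu.
Bracket = 1 − α·(-2.9) + β·(+0.00) = 1 + (5.22 × 10⁻⁴) = 1.0005220.
ρ = 1027 × 1.0005220 = 1027.54 kg m⁻³.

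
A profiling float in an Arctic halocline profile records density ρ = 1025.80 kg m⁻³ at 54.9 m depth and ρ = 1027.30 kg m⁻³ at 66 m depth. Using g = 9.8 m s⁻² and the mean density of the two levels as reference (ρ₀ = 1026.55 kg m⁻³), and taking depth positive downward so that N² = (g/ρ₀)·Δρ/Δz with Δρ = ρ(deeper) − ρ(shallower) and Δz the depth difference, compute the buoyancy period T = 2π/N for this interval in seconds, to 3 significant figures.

175 s

Δρ = 1027.30 − 1025.80 = 1.50 kg m⁻³ over Δz = 66 − 54.9 = 11.1 m.
N² = (9.8/1026.55) × (1.50/11.1) = 1.2901 × 10⁻³ s⁻².
N = √(1.2901 × 10⁻³) = 0.035918 rad s⁻¹, so T = 2π/N = 174.93 s ≈ 175 s.
Since Δρ > 0 the layer is stably stratified.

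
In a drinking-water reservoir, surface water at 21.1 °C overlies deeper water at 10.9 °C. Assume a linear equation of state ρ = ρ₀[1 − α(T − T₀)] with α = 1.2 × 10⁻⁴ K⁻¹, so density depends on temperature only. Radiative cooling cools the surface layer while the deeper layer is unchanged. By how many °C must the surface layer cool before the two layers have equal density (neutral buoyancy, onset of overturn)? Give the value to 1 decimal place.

With temperature the only control, equal density requires T_surf′ = T_deep.
T_surf′ = 10.9 °C.
Cooling required: 21.1 − 10.9 = 10.2 °C.

10.2 °C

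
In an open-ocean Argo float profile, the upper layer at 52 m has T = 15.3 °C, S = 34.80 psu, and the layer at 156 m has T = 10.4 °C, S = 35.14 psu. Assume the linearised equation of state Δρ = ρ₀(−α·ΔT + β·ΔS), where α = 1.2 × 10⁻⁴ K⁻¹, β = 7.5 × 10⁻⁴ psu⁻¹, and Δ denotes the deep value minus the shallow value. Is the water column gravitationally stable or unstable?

stable

ΔT = 10.4 − 15.3 = -4.9 K and ΔS = 35.14 − 34.80 = +0.34 psu (deep − shallow).
−αΔT = 5.88 × 10⁻⁴; βΔS = 2.55 × 10⁻⁴; sum Δρ/ρ₀ = 8.43 × 10⁻⁴.
Δρ/ρ₀ > 0, so Δρ > 0: deeper water is denser → statically stable.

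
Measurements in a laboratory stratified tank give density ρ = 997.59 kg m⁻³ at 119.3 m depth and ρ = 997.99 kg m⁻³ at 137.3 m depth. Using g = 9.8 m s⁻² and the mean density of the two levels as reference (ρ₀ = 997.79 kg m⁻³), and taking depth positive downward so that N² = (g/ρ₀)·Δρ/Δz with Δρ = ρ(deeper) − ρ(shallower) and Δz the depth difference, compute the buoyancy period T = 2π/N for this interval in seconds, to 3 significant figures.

425 s

Δρ = 997.99 − 997.59 = 0.40 kg m⁻³ over Δz = 137.3 − 119.3 = 18 m.
N² = (9.8/997.79) × (0.40/18) = 2.1826 × 10⁻⁴ s⁻².
N = √(2.1826 × 10⁻⁴) = 0.014774 rad s⁻¹, so T = 2π/N = 425.29 s ≈ 425 s.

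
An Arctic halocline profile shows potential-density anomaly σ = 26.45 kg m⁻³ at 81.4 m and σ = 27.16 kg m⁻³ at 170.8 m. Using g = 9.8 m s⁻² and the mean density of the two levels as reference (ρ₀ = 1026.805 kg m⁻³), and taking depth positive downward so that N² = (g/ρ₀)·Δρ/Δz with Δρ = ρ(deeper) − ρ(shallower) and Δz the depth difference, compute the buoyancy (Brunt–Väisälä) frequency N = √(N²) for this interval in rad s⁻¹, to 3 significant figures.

8.71 × 10⁻³ rad s⁻¹

Δρ = 1027.16 − 1026.45 = 0.71 kg m⁻³ over Δz = 170.8 − 81.4 = 89.4 m.
N² = (9.8/1026.805) × (0.71/89.4) = 7.5798 × 10⁻⁵ s⁻².
N = √(7.5798 × 10⁻⁵) = 8.7062 × 10⁻³ rad s⁻¹ ≈ 8.71 × 10⁻³ rad s⁻¹.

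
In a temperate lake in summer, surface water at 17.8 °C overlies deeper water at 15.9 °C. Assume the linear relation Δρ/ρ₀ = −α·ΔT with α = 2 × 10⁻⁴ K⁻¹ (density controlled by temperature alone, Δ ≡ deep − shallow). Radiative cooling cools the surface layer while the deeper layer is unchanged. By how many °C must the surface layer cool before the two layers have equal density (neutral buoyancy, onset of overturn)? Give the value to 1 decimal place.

With temperature the only control, equal density requires T_surf′ = T_deep.
T_surf′ = 15.9 °C.
Cooling required: 17.8 − 15.9 = 1.9 °C.

1.9 °C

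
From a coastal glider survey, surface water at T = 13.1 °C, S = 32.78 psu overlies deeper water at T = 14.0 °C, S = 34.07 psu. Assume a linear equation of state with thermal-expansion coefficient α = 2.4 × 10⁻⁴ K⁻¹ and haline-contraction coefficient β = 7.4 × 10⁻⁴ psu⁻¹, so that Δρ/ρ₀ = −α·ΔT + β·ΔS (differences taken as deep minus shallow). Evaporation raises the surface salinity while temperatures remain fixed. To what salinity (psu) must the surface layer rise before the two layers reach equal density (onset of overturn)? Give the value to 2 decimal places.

33.78 psu

Neutral buoyancy requires −α(T_deep − T_surf) + β(S_deep − S_surf′) = 0.
S_surf′ = S_deep − (α/β)·ΔT = 34.07 − (2.4 × 10⁻⁴/7.4 × 10⁻⁴)·(+0.9) = 33.7781 psu.
Increase required: 33.7781 − 32.78 = 0.9981 psu.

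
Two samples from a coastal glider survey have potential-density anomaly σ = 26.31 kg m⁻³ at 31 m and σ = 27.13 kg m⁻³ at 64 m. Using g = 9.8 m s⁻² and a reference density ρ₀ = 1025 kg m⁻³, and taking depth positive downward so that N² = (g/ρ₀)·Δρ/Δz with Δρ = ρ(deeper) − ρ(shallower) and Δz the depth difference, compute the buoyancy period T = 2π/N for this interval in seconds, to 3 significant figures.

408 s

Δρ = 1027.13 − 1026.31 = 0.82 kg m⁻³ over Δz = 64 − 31 = 33 m.
N² = (9.8/1025) × (0.82/33) = 2.3758 × 10⁻⁴ s⁻².
N = √(2.3758 × 10⁻⁴) = 0.015414 rad s⁻¹, so T = 2π/N = 407.63 s ≈ 408 s.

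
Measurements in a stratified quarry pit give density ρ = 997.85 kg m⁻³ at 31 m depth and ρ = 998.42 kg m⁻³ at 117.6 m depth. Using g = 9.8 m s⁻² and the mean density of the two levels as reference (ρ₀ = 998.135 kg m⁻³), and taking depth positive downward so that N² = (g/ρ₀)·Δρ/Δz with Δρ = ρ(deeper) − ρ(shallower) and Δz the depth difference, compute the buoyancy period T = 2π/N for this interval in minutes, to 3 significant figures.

13.0 min

Δρ = 998.42 − 997.85 = 0.57 kg m⁻³ over Δz = 117.6 − 31 = 86.6 m.
N² = (9.8/998.135) × (0.57/86.6) = 6.4624 × 10⁻⁵ s⁻².
N = √(6.4624 × 10⁻⁵) = 8.0389 × 10⁻³ rad s⁻¹, so T = 2π/N = 781.60 s = 13.027 min ≈ 13.0 min.
A positive N² confirms static stability across the interval.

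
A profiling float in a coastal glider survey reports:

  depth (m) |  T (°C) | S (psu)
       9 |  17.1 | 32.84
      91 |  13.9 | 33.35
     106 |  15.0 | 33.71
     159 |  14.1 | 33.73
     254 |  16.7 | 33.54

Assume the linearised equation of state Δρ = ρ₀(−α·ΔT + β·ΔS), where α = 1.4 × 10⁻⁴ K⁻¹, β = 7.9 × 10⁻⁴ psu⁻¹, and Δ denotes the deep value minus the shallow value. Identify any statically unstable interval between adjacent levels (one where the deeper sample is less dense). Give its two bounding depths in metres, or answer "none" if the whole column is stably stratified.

Evaluate Δρ/ρ₀ = −αΔT + βΔS across each adjacent pair:
  9–91 m: −αΔT+βΔS = −(1.4 × 10⁻⁴)(-3.2)+(7.9 × 10⁻⁴)(+0.51) = 8.5 × 10⁻⁴ → stable
  91–106 m: −αΔT+βΔS = −(1.4 × 10⁻⁴)(+1.1)+(7.9 × 10⁻⁴)(+0.36) = 1.3 × 10⁻⁴ → stable
  106–159 m: −αΔT+βΔS = −(1.4 × 10⁻⁴)(-0.9)+(7.9 × 10⁻⁴)(+0.02) = 1.4 × 10⁻⁴ → stable
  159–254 m: −αΔT+βΔS = −(1.4 × 10⁻⁴)(+2.6)+(7.9 × 10⁻⁴)(-0.19) = -5.1 × 10⁻⁴ → UNSTABLE
The 159–254 m interval has Δρ < 0: lighter water underlies denser water.

159–254 m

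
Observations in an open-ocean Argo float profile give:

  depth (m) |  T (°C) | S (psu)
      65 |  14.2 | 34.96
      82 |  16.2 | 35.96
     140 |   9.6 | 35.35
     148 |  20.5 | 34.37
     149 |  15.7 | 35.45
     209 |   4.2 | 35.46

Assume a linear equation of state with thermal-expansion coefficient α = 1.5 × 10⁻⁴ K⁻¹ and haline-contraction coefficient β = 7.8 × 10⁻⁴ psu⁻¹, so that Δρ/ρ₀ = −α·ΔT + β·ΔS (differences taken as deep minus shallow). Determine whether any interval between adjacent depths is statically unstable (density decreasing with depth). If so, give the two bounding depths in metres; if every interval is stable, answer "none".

Evaluate Δρ/ρ₀ = −αΔT + βΔS across each adjacent pair:
  65–82 m: −αΔT+βΔS = −(1.5 × 10⁻⁴)(+2.0)+(7.8 × 10⁻⁴)(+1.00) = 4.8 × 10⁻⁴ → stable
  82–140 m: −αΔT+βΔS = −(1.5 × 10⁻⁴)(-6.6)+(7.8 × 10⁻⁴)(-0.61) = 5.1 × 10⁻⁴ → stable
  140–148 m: −αΔT+βΔS = −(1.5 × 10⁻⁴)(+10.9)+(7.8 × 10⁻⁴)(-0.98) = -2.4 × 10⁻³ → UNSTABLE
  148–149 m: −αΔT+βΔS = −(1.5 × 10⁻⁴)(-4.8)+(7.8 × 10⁻⁴)(+1.08) = 1.6 × 10⁻³ → stable
  149–209 m: −αΔT+βΔS = −(1.5 × 10⁻⁴)(-11.5)+(7.8 × 10⁻⁴)(+0.01) = 1.7 × 10⁻³ → stable
The 140–148 m interval has Δρ < 0: lighter water underlies denser water.

140–148 m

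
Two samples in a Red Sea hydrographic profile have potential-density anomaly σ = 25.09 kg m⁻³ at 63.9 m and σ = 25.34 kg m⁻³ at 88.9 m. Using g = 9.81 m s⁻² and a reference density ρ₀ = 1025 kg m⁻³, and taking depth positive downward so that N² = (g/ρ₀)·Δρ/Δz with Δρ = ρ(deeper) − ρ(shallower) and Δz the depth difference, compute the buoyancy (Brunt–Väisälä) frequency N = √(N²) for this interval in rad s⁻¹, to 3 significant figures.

9.78 × 10⁻³ rad s⁻¹

Δρ = 1025.34 − 1025.09 = 0.25 kg m⁻³ over Δz = 88.9 − 63.9 = 25 m.
N² = (9.81/1025) × (0.25/25) = 9.5707 × 10⁻⁵ s⁻².
N = √(9.5707 × 10⁻⁵) = 9.7830 × 10⁻³ rad s⁻¹ ≈ 9.78 × 10⁻³ rad s⁻¹.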